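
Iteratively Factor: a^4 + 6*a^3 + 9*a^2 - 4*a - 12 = (a + 2)*(a^3 + 4*a^2 + a - 6) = (a + 2)^2*(a^2 + 2*a - 3) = (a + 2)^2*(a + 3)*(a - 1)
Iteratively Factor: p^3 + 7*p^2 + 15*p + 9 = (p + 1)*(p^2 + 6*p + 9) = (p + 1)*(p + 3)*(p + 3)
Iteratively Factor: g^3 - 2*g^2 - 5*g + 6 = (g - 1)*(g^2 - g - 6) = (g - 3)*(g - 1)*(g + 2)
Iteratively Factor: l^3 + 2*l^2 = (l + 2)*(l^2) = l*(l + 2)*(l)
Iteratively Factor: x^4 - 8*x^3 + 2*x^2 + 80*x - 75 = (x + 3)*(x^3 - 11*x^2 + 35*x - 25) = (x - 5)*(x + 3)*(x^2 - 6*x + 5) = (x - 5)^2*(x + 3)*(x - 1)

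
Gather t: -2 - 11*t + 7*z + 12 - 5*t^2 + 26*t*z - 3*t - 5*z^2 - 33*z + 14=-5*t^2 + t*(26*z - 14) - 5*z^2 - 26*z + 24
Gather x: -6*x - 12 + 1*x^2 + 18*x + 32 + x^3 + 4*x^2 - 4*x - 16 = x^3 + 5*x^2 + 8*x + 4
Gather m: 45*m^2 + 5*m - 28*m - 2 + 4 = 45*m^2 - 23*m + 2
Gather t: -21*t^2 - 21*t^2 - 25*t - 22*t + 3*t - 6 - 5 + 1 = -42*t^2 - 44*t - 10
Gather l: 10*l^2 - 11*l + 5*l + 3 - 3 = 10*l^2 - 6*l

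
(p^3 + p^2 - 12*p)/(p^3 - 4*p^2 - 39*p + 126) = p*(p + 4)/(p^2 - p - 42)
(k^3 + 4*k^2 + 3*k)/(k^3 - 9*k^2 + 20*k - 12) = k*(k^2 + 4*k + 3)/(k^3 - 9*k^2 + 20*k - 12)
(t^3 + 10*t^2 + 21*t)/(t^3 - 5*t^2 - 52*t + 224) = t*(t + 3)/(t^2 - 12*t + 32)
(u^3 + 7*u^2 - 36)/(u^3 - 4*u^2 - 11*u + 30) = (u + 6)/(u - 5)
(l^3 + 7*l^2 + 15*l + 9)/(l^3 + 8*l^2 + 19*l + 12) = (l + 3)/(l + 4)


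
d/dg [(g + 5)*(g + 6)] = 2*g + 11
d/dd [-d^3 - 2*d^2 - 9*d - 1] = -3*d^2 - 4*d - 9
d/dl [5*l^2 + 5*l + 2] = 10*l + 5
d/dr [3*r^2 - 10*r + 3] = 6*r - 10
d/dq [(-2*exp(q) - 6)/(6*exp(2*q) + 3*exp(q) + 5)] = (12*exp(2*q) + 72*exp(q) + 8)*exp(q)/(36*exp(4*q) + 36*exp(3*q) + 69*exp(2*q) + 30*exp(q) + 25)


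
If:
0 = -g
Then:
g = 0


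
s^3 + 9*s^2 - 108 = (s - 3)*(s + 6)^2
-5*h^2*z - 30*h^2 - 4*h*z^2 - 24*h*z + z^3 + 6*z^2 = (-5*h + z)*(h + z)*(z + 6)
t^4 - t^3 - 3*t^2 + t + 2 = (t - 2)*(t - 1)*(t + 1)^2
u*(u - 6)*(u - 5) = u^3 - 11*u^2 + 30*u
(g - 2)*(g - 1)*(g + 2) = g^3 - g^2 - 4*g + 4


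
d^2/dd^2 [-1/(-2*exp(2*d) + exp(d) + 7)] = ((1 - 8*exp(d))*(-2*exp(2*d) + exp(d) + 7) - 2*(4*exp(d) - 1)^2*exp(d))*exp(d)/(-2*exp(2*d) + exp(d) + 7)^3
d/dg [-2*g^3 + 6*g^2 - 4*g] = -6*g^2 + 12*g - 4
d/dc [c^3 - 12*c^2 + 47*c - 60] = 3*c^2 - 24*c + 47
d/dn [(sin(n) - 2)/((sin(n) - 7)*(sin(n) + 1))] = (4*sin(n) + cos(n)^2 - 20)*cos(n)/((sin(n) - 7)^2*(sin(n) + 1)^2)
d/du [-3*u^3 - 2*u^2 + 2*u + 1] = -9*u^2 - 4*u + 2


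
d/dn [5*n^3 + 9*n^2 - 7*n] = 15*n^2 + 18*n - 7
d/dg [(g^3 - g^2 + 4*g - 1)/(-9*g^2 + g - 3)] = (-9*g^4 + 2*g^3 + 26*g^2 - 12*g - 11)/(81*g^4 - 18*g^3 + 55*g^2 - 6*g + 9)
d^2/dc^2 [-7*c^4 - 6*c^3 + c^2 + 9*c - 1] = -84*c^2 - 36*c + 2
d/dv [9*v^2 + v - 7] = 18*v + 1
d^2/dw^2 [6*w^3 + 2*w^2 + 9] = 36*w + 4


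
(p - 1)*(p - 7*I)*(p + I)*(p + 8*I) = p^4 - p^3 + 2*I*p^3 + 55*p^2 - 2*I*p^2 - 55*p + 56*I*p - 56*I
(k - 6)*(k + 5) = k^2 - k - 30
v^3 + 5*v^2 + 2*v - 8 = (v - 1)*(v + 2)*(v + 4)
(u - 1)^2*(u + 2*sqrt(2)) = u^3 - 2*u^2 + 2*sqrt(2)*u^2 - 4*sqrt(2)*u + u + 2*sqrt(2)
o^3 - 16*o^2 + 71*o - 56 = (o - 8)*(o - 7)*(o - 1)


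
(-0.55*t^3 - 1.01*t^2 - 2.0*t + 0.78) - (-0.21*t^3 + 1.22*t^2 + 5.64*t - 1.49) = -0.34*t^3 - 2.23*t^2 - 7.64*t + 2.27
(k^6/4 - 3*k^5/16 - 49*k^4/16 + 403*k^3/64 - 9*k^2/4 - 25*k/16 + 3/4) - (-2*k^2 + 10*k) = k^6/4 - 3*k^5/16 - 49*k^4/16 + 403*k^3/64 - k^2/4 - 185*k/16 + 3/4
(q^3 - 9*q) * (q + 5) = q^4 + 5*q^3 - 9*q^2 - 45*q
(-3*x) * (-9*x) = 27*x^2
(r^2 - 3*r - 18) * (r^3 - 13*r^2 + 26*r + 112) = r^5 - 16*r^4 + 47*r^3 + 268*r^2 - 804*r - 2016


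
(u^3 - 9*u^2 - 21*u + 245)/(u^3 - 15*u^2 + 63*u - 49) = (u + 5)/(u - 1)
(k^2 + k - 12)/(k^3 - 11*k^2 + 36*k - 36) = (k + 4)/(k^2 - 8*k + 12)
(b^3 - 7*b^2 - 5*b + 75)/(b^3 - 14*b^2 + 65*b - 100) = (b + 3)/(b - 4)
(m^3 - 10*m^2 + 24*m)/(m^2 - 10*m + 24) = m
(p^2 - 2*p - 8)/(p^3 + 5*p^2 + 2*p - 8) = (p - 4)/(p^2 + 3*p - 4)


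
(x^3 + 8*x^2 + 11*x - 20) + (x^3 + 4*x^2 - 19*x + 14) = 2*x^3 + 12*x^2 - 8*x - 6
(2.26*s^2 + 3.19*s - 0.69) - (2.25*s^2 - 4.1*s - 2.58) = 0.00999999999999979*s^2 + 7.29*s + 1.89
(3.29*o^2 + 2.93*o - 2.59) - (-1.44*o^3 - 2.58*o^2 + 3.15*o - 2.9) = 1.44*o^3 + 5.87*o^2 - 0.22*o + 0.31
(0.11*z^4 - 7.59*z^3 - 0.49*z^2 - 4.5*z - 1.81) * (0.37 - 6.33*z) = -0.6963*z^5 + 48.0854*z^4 + 0.2934*z^3 + 28.3037*z^2 + 9.7923*z - 0.6697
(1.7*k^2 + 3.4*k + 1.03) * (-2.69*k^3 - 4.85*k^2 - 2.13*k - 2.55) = -4.573*k^5 - 17.391*k^4 - 22.8817*k^3 - 16.5725*k^2 - 10.8639*k - 2.6265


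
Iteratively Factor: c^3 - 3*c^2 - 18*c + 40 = (c + 4)*(c^2 - 7*c + 10) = (c - 5)*(c + 4)*(c - 2)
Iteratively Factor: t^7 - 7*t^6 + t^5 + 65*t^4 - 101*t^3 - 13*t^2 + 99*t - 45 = (t - 1)*(t^6 - 6*t^5 - 5*t^4 + 60*t^3 - 41*t^2 - 54*t + 45) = (t - 1)^2*(t^5 - 5*t^4 - 10*t^3 + 50*t^2 + 9*t - 45) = (t - 1)^3*(t^4 - 4*t^3 - 14*t^2 + 36*t + 45) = (t - 3)*(t - 1)^3*(t^3 - t^2 - 17*t - 15) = (t - 5)*(t - 3)*(t - 1)^3*(t^2 + 4*t + 3) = (t - 5)*(t - 3)*(t - 1)^3*(t + 1)*(t + 3)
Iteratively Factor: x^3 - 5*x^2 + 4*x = (x - 1)*(x^2 - 4*x) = x*(x - 1)*(x - 4)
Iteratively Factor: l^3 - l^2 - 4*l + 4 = (l + 2)*(l^2 - 3*l + 2) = (l - 1)*(l + 2)*(l - 2)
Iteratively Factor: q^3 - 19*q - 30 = (q - 5)*(q^2 + 5*q + 6) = (q - 5)*(q + 3)*(q + 2)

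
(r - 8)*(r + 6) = r^2 - 2*r - 48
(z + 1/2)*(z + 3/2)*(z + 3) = z^3 + 5*z^2 + 27*z/4 + 9/4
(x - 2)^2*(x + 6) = x^3 + 2*x^2 - 20*x + 24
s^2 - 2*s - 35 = (s - 7)*(s + 5)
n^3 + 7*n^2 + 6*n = n*(n + 1)*(n + 6)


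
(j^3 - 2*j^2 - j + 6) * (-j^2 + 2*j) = -j^5 + 4*j^4 - 3*j^3 - 8*j^2 + 12*j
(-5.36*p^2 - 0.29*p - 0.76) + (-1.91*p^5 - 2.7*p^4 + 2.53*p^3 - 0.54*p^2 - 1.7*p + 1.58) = -1.91*p^5 - 2.7*p^4 + 2.53*p^3 - 5.9*p^2 - 1.99*p + 0.82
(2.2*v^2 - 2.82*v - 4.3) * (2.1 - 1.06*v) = -2.332*v^3 + 7.6092*v^2 - 1.364*v - 9.03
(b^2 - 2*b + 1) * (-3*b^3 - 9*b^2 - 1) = -3*b^5 - 3*b^4 + 15*b^3 - 10*b^2 + 2*b - 1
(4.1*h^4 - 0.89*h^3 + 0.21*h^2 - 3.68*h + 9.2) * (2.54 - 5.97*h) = -24.477*h^5 + 15.7273*h^4 - 3.5143*h^3 + 22.503*h^2 - 64.2712*h + 23.368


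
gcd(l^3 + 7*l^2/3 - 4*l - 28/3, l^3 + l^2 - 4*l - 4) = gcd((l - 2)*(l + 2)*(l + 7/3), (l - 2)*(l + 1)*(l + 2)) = l^2 - 4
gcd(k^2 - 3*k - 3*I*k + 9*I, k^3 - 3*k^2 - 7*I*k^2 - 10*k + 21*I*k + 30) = k - 3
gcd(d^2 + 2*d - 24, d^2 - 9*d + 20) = d - 4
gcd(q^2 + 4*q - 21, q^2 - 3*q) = q - 3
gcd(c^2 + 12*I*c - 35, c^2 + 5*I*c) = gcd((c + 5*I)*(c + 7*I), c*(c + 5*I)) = c + 5*I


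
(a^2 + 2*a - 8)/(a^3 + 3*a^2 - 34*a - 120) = (a - 2)/(a^2 - a - 30)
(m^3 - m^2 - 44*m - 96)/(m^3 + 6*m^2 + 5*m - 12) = (m - 8)/(m - 1)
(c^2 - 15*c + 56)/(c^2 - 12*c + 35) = (c - 8)/(c - 5)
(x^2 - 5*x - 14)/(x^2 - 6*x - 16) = (x - 7)/(x - 8)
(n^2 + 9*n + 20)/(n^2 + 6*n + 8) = (n + 5)/(n + 2)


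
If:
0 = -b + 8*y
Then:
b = 8*y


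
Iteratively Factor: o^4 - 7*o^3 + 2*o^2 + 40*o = (o - 5)*(o^3 - 2*o^2 - 8*o) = (o - 5)*(o - 4)*(o^2 + 2*o) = o*(o - 5)*(o - 4)*(o + 2)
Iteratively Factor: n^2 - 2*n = (n - 2)*(n)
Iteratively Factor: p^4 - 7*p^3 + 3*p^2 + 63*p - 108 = (p + 3)*(p^3 - 10*p^2 + 33*p - 36) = (p - 4)*(p + 3)*(p^2 - 6*p + 9) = (p - 4)*(p - 3)*(p + 3)*(p - 3)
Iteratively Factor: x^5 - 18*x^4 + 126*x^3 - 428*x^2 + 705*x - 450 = (x - 3)*(x^4 - 15*x^3 + 81*x^2 - 185*x + 150) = (x - 5)*(x - 3)*(x^3 - 10*x^2 + 31*x - 30) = (x - 5)*(x - 3)*(x - 2)*(x^2 - 8*x + 15) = (x - 5)^2*(x - 3)*(x - 2)*(x - 3)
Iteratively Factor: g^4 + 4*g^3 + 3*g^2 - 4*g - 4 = (g + 1)*(g^3 + 3*g^2 - 4) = (g + 1)*(g + 2)*(g^2 + g - 2) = (g - 1)*(g + 1)*(g + 2)*(g + 2)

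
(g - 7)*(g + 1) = g^2 - 6*g - 7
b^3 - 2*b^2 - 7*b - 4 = (b - 4)*(b + 1)^2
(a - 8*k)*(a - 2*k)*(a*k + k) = a^3*k - 10*a^2*k^2 + a^2*k + 16*a*k^3 - 10*a*k^2 + 16*k^3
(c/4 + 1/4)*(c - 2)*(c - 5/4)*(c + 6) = c^4/4 + 15*c^3/16 - 57*c^2/16 - c/2 + 15/4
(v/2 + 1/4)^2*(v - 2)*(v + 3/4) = v^4/4 - v^3/16 - 5*v^2/8 - 29*v/64 - 3/32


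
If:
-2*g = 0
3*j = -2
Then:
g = 0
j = -2/3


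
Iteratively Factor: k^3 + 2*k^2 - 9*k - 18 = (k + 3)*(k^2 - k - 6) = (k - 3)*(k + 3)*(k + 2)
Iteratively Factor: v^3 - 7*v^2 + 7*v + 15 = (v - 3)*(v^2 - 4*v - 5) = (v - 3)*(v + 1)*(v - 5)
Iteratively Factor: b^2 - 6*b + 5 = (b - 5)*(b - 1)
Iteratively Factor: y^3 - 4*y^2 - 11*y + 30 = (y + 3)*(y^2 - 7*y + 10) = (y - 2)*(y + 3)*(y - 5)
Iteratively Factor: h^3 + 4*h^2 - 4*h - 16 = (h + 2)*(h^2 + 2*h - 8) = (h + 2)*(h + 4)*(h - 2)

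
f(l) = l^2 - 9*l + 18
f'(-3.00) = -15.00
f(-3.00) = 54.00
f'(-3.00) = -15.00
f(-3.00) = 54.00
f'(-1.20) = -11.40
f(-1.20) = 30.24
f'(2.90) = -3.20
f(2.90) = 0.31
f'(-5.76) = -20.52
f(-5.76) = 103.02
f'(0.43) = -8.14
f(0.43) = 14.31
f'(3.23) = -2.54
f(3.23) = -0.64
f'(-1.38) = -11.76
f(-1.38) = 32.32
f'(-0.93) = -10.86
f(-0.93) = 27.23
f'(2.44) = -4.12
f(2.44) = 1.99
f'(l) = 2*l - 9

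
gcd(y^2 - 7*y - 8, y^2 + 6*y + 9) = 1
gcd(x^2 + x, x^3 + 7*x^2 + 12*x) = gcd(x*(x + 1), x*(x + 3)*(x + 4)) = x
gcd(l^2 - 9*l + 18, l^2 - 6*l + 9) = l - 3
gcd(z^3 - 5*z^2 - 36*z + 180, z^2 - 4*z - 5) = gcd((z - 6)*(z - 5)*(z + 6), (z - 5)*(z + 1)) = z - 5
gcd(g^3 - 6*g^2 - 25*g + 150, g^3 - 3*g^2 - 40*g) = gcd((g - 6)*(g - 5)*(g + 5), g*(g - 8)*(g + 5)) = g + 5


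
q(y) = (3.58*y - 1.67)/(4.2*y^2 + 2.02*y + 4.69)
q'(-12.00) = -0.01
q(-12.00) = -0.08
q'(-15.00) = -0.00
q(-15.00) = -0.06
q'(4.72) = -0.02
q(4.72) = 0.14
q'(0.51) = 0.50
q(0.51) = 0.02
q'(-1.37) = -0.28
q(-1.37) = -0.67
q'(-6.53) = -0.02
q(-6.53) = -0.15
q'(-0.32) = 0.71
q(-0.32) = -0.63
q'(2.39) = -0.03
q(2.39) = 0.21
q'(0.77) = 0.29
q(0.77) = 0.12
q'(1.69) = 0.00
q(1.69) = 0.22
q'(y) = (-8.4*y - 2.02)*(3.58*y - 1.67)/(4.2*y^2 + 2.02*y + 4.69)^2 + 3.58/(4.2*y^2 + 2.02*y + 4.69)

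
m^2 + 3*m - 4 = (m - 1)*(m + 4)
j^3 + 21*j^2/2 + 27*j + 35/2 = (j + 1)*(j + 5/2)*(j + 7)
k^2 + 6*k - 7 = (k - 1)*(k + 7)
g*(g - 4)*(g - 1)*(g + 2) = g^4 - 3*g^3 - 6*g^2 + 8*g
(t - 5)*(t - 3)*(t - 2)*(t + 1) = t^4 - 9*t^3 + 21*t^2 + t - 30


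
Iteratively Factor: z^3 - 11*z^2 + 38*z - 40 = (z - 5)*(z^2 - 6*z + 8) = (z - 5)*(z - 4)*(z - 2)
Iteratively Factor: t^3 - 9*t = (t)*(t^2 - 9) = t*(t - 3)*(t + 3)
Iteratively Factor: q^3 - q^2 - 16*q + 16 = (q - 1)*(q^2 - 16) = (q - 1)*(q + 4)*(q - 4)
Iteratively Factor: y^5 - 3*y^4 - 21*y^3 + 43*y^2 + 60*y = (y)*(y^4 - 3*y^3 - 21*y^2 + 43*y + 60) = y*(y - 3)*(y^3 - 21*y - 20) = y*(y - 3)*(y + 4)*(y^2 - 4*y - 5) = y*(y - 3)*(y + 1)*(y + 4)*(y - 5)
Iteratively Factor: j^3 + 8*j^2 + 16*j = (j + 4)*(j^2 + 4*j) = j*(j + 4)*(j + 4)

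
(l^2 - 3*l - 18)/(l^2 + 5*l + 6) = (l - 6)/(l + 2)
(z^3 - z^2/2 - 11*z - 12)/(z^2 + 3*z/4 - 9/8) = 4*(z^2 - 2*z - 8)/(4*z - 3)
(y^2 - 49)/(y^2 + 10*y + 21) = (y - 7)/(y + 3)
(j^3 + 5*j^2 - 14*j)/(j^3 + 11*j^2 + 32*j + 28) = j*(j - 2)/(j^2 + 4*j + 4)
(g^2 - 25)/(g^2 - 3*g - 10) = (g + 5)/(g + 2)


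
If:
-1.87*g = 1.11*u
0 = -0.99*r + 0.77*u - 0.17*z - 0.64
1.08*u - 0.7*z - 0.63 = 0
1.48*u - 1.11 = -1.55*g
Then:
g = -1.18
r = 0.52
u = 1.98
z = 2.16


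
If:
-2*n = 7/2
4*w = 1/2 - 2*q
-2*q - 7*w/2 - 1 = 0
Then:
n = -7/4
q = -23/4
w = 3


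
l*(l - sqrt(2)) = l^2 - sqrt(2)*l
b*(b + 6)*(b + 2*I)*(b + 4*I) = b^4 + 6*b^3 + 6*I*b^3 - 8*b^2 + 36*I*b^2 - 48*b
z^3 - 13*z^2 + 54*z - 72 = (z - 6)*(z - 4)*(z - 3)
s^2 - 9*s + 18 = (s - 6)*(s - 3)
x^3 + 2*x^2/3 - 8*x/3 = x*(x - 4/3)*(x + 2)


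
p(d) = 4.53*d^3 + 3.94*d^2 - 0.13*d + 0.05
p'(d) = 13.59*d^2 + 7.88*d - 0.13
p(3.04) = 163.33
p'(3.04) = 149.42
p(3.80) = 305.02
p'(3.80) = 226.05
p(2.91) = 144.67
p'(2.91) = 137.88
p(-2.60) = -52.60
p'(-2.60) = 71.25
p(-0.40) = 0.44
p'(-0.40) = -1.11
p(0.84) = 5.41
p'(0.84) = 16.08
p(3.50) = 242.08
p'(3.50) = 193.93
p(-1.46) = -5.46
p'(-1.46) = 17.33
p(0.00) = 0.05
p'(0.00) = -0.13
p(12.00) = 8393.69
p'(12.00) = 2051.39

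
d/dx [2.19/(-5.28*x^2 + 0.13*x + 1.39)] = (23.1264*x - 0.2847)/(-5.28*x^2 + 0.13*x + 1.39)^2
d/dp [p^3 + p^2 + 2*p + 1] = 3*p^2 + 2*p + 2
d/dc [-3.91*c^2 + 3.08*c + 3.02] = 3.08 - 7.82*c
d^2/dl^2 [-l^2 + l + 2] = -2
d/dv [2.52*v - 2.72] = 2.52000000000000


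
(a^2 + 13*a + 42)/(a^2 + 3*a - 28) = (a + 6)/(a - 4)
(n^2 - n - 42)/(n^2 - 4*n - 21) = (n + 6)/(n + 3)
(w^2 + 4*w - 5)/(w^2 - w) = (w + 5)/w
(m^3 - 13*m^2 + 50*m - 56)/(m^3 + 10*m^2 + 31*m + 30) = (m^3 - 13*m^2 + 50*m - 56)/(m^3 + 10*m^2 + 31*m + 30)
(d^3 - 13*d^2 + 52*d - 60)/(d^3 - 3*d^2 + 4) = (d^2 - 11*d + 30)/(d^2 - d - 2)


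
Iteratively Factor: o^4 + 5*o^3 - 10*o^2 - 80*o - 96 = (o - 4)*(o^3 + 9*o^2 + 26*o + 24) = (o - 4)*(o + 3)*(o^2 + 6*o + 8) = (o - 4)*(o + 3)*(o + 4)*(o + 2)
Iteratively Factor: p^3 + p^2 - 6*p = (p + 3)*(p^2 - 2*p) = p*(p + 3)*(p - 2)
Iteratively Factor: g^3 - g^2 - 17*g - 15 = (g - 5)*(g^2 + 4*g + 3) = (g - 5)*(g + 1)*(g + 3)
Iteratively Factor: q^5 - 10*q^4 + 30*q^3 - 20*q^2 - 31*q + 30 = (q - 2)*(q^4 - 8*q^3 + 14*q^2 + 8*q - 15) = (q - 2)*(q + 1)*(q^3 - 9*q^2 + 23*q - 15) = (q - 5)*(q - 2)*(q + 1)*(q^2 - 4*q + 3) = (q - 5)*(q - 2)*(q - 1)*(q + 1)*(q - 3)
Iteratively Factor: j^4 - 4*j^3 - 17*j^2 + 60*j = (j - 5)*(j^3 + j^2 - 12*j) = j*(j - 5)*(j^2 + j - 12) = j*(j - 5)*(j + 4)*(j - 3)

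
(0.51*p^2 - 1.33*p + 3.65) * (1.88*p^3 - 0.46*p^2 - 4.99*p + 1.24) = 0.9588*p^5 - 2.735*p^4 + 4.9289*p^3 + 5.5901*p^2 - 19.8627*p + 4.526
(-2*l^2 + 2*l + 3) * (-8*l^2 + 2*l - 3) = 16*l^4 - 20*l^3 - 14*l^2 - 9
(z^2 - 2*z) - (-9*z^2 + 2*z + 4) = 10*z^2 - 4*z - 4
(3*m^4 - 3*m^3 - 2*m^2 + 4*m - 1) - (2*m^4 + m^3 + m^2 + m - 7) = m^4 - 4*m^3 - 3*m^2 + 3*m + 6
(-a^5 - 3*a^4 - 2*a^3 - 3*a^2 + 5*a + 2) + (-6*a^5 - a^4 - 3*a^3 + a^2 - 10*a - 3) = -7*a^5 - 4*a^4 - 5*a^3 - 2*a^2 - 5*a - 1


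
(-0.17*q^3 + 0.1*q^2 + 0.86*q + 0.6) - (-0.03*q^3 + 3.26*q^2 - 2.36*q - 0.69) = -0.14*q^3 - 3.16*q^2 + 3.22*q + 1.29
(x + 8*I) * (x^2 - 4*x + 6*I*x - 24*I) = x^3 - 4*x^2 + 14*I*x^2 - 48*x - 56*I*x + 192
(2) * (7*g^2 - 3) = 14*g^2 - 6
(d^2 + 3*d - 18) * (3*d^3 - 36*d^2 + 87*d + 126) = 3*d^5 - 27*d^4 - 75*d^3 + 1035*d^2 - 1188*d - 2268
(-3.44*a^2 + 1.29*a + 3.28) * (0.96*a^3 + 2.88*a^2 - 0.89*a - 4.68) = -3.3024*a^5 - 8.6688*a^4 + 9.9256*a^3 + 24.3975*a^2 - 8.9564*a - 15.3504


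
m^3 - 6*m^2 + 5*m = m*(m - 5)*(m - 1)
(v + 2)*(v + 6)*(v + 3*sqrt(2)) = v^3 + 3*sqrt(2)*v^2 + 8*v^2 + 12*v + 24*sqrt(2)*v + 36*sqrt(2)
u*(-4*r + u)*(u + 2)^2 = -4*r*u^3 - 16*r*u^2 - 16*r*u + u^4 + 4*u^3 + 4*u^2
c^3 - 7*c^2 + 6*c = c*(c - 6)*(c - 1)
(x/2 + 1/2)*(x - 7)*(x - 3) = x^3/2 - 9*x^2/2 + 11*x/2 + 21/2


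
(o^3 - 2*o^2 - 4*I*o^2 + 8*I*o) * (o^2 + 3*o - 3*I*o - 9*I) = o^5 + o^4 - 7*I*o^4 - 18*o^3 - 7*I*o^3 - 12*o^2 + 42*I*o^2 + 72*o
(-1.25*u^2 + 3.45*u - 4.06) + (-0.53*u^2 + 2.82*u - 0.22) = -1.78*u^2 + 6.27*u - 4.28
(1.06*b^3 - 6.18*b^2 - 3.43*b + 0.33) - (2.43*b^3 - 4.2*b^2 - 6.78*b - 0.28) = -1.37*b^3 - 1.98*b^2 + 3.35*b + 0.61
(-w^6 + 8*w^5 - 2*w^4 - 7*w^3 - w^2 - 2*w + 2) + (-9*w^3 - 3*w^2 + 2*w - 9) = -w^6 + 8*w^5 - 2*w^4 - 16*w^3 - 4*w^2 - 7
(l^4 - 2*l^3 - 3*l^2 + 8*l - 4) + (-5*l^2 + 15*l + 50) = l^4 - 2*l^3 - 8*l^2 + 23*l + 46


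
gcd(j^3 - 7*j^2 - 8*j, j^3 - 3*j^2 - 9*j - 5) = j + 1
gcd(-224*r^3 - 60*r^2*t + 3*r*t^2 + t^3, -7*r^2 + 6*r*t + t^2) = 7*r + t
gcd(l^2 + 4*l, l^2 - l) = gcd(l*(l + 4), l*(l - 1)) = l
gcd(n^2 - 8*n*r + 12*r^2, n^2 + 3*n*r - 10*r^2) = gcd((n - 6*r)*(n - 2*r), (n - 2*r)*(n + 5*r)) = -n + 2*r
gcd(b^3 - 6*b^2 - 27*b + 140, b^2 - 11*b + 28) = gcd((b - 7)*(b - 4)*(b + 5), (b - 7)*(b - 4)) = b^2 - 11*b + 28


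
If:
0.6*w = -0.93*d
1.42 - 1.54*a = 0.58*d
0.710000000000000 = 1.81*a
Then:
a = 0.39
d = 1.41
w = -2.18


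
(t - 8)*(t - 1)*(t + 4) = t^3 - 5*t^2 - 28*t + 32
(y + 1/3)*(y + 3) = y^2 + 10*y/3 + 1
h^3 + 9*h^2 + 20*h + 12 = (h + 1)*(h + 2)*(h + 6)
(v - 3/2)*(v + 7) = v^2 + 11*v/2 - 21/2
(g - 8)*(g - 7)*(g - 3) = g^3 - 18*g^2 + 101*g - 168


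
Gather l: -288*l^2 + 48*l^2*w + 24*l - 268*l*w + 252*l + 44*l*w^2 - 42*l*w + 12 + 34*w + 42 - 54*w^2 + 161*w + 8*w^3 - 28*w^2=l^2*(48*w - 288) + l*(44*w^2 - 310*w + 276) + 8*w^3 - 82*w^2 + 195*w + 54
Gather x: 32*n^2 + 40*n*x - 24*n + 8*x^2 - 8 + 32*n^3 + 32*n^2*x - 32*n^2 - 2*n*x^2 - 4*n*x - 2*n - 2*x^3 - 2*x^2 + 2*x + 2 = 32*n^3 - 26*n - 2*x^3 + x^2*(6 - 2*n) + x*(32*n^2 + 36*n + 2) - 6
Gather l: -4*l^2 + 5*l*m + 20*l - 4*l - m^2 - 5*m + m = -4*l^2 + l*(5*m + 16) - m^2 - 4*m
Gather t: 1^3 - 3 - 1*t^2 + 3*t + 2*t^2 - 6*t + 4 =t^2 - 3*t + 2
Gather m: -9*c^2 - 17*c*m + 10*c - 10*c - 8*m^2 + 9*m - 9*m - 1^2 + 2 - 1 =-9*c^2 - 17*c*m - 8*m^2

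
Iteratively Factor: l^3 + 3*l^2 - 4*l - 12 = (l + 3)*(l^2 - 4) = (l - 2)*(l + 3)*(l + 2)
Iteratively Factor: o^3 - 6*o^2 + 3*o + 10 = (o + 1)*(o^2 - 7*o + 10) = (o - 2)*(o + 1)*(o - 5)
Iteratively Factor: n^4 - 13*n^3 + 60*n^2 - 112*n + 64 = (n - 4)*(n^3 - 9*n^2 + 24*n - 16) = (n - 4)^2*(n^2 - 5*n + 4) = (n - 4)^2*(n - 1)*(n - 4)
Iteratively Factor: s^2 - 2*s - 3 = (s + 1)*(s - 3)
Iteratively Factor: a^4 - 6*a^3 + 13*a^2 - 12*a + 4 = (a - 2)*(a^3 - 4*a^2 + 5*a - 2) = (a - 2)*(a - 1)*(a^2 - 3*a + 2) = (a - 2)^2*(a - 1)*(a - 1)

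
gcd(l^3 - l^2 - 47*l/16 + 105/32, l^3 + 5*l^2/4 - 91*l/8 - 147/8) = l + 7/4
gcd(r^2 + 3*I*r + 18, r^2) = 1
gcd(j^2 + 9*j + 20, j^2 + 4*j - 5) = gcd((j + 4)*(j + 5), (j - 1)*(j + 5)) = j + 5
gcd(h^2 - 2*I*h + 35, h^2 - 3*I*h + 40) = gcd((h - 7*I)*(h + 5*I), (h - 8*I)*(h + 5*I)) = h + 5*I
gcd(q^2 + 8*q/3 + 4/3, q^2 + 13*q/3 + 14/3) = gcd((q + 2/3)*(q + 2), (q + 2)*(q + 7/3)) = q + 2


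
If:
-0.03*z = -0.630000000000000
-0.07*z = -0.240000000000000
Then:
No Solution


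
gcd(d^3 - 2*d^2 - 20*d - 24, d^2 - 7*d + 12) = 1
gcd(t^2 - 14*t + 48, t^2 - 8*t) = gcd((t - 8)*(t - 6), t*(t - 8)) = t - 8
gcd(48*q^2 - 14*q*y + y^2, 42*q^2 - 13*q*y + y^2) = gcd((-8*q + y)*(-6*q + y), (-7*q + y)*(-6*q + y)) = -6*q + y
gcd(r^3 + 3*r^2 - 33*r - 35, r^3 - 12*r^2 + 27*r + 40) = r^2 - 4*r - 5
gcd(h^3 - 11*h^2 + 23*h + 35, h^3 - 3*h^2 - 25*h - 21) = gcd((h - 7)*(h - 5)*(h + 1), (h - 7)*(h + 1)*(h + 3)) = h^2 - 6*h - 7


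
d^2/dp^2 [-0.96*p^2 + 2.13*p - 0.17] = -1.92000000000000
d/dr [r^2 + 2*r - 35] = 2*r + 2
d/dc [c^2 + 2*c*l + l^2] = 2*c + 2*l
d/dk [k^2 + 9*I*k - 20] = 2*k + 9*I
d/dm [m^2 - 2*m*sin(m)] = -2*m*cos(m) + 2*m - 2*sin(m)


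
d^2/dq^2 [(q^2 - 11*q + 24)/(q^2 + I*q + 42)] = (q^3*(-22 - 2*I) - 108*q^2 + q*(2772 + 144*I) + 1464 + 924*I)/(q^6 + 3*I*q^5 + 123*q^4 + 251*I*q^3 + 5166*q^2 + 5292*I*q + 74088)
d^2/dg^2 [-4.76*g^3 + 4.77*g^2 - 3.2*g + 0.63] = 9.54 - 28.56*g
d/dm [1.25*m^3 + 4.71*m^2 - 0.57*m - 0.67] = 3.75*m^2 + 9.42*m - 0.57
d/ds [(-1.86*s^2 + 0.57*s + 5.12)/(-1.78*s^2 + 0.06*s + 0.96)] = (0.903*s^2 + 14.656*s + 0.24)/(3.1684*s^4 - 0.2136*s^3 - 3.414*s^2 + 0.1152*s + 0.9216)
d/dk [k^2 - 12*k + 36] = 2*k - 12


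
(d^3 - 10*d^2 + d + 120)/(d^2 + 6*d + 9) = (d^2 - 13*d + 40)/(d + 3)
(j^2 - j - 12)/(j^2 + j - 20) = (j + 3)/(j + 5)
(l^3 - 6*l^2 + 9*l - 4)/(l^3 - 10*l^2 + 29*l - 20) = (l - 1)/(l - 5)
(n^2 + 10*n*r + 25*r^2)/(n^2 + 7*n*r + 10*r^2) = (n + 5*r)/(n + 2*r)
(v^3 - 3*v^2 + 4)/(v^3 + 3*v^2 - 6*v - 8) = (v - 2)/(v + 4)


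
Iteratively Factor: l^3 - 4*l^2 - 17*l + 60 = (l + 4)*(l^2 - 8*l + 15) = (l - 3)*(l + 4)*(l - 5)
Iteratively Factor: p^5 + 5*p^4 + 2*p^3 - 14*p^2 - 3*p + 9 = (p - 1)*(p^4 + 6*p^3 + 8*p^2 - 6*p - 9) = (p - 1)*(p + 3)*(p^3 + 3*p^2 - p - 3) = (p - 1)*(p + 1)*(p + 3)*(p^2 + 2*p - 3) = (p - 1)^2*(p + 1)*(p + 3)*(p + 3)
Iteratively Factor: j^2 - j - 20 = (j - 5)*(j + 4)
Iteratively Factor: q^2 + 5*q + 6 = (q + 3)*(q + 2)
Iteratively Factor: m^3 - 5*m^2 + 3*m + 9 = (m + 1)*(m^2 - 6*m + 9) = (m - 3)*(m + 1)*(m - 3)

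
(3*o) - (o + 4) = 2*o - 4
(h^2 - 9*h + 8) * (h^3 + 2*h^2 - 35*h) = h^5 - 7*h^4 - 45*h^3 + 331*h^2 - 280*h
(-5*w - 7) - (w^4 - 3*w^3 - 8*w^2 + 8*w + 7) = -w^4 + 3*w^3 + 8*w^2 - 13*w - 14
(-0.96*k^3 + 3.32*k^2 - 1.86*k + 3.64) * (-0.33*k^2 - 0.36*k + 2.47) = 0.3168*k^5 - 0.75*k^4 - 2.9526*k^3 + 7.6688*k^2 - 5.9046*k + 8.9908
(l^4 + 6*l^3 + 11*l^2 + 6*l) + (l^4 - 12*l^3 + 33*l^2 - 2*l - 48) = 2*l^4 - 6*l^3 + 44*l^2 + 4*l - 48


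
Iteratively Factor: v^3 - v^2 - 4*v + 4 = (v + 2)*(v^2 - 3*v + 2) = (v - 2)*(v + 2)*(v - 1)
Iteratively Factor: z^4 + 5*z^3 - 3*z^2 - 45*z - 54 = (z + 3)*(z^3 + 2*z^2 - 9*z - 18) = (z - 3)*(z + 3)*(z^2 + 5*z + 6) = (z - 3)*(z + 3)^2*(z + 2)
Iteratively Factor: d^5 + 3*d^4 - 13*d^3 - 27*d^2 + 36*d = (d)*(d^4 + 3*d^3 - 13*d^2 - 27*d + 36) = d*(d + 3)*(d^3 - 13*d + 12) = d*(d + 3)*(d + 4)*(d^2 - 4*d + 3) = d*(d - 1)*(d + 3)*(d + 4)*(d - 3)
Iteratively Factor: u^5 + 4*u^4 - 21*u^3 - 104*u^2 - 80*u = (u + 4)*(u^4 - 21*u^2 - 20*u) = u*(u + 4)*(u^3 - 21*u - 20) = u*(u + 4)^2*(u^2 - 4*u - 5) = u*(u + 1)*(u + 4)^2*(u - 5)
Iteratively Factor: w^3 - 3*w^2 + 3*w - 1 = (w - 1)*(w^2 - 2*w + 1) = (w - 1)^2*(w - 1)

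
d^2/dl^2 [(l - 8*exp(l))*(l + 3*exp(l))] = -5*l*exp(l) - 96*exp(2*l) - 10*exp(l) + 2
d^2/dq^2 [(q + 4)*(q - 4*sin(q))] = 2*(2*q + 8)*sin(q) - 8*cos(q) + 2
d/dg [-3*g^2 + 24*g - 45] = 24 - 6*g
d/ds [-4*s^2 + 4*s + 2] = 4 - 8*s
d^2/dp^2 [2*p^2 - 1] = 4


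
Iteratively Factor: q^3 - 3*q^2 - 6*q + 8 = (q - 4)*(q^2 + q - 2) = (q - 4)*(q - 1)*(q + 2)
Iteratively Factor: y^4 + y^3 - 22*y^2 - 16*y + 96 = (y - 4)*(y^3 + 5*y^2 - 2*y - 24) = (y - 4)*(y - 2)*(y^2 + 7*y + 12) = (y - 4)*(y - 2)*(y + 3)*(y + 4)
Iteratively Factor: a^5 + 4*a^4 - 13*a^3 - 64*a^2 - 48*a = (a + 3)*(a^4 + a^3 - 16*a^2 - 16*a) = a*(a + 3)*(a^3 + a^2 - 16*a - 16) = a*(a - 4)*(a + 3)*(a^2 + 5*a + 4) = a*(a - 4)*(a + 1)*(a + 3)*(a + 4)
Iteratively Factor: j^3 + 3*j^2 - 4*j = (j)*(j^2 + 3*j - 4) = j*(j - 1)*(j + 4)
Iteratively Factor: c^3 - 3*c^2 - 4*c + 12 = (c + 2)*(c^2 - 5*c + 6) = (c - 3)*(c + 2)*(c - 2)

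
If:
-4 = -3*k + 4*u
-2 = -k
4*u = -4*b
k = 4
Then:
No Solution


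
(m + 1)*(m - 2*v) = m^2 - 2*m*v + m - 2*v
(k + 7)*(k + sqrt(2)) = k^2 + sqrt(2)*k + 7*k + 7*sqrt(2)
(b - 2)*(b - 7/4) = b^2 - 15*b/4 + 7/2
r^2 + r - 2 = (r - 1)*(r + 2)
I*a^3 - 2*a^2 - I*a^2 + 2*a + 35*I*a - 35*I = (a - 5*I)*(a + 7*I)*(I*a - I)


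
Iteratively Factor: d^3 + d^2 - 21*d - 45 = (d + 3)*(d^2 - 2*d - 15) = (d - 5)*(d + 3)*(d + 3)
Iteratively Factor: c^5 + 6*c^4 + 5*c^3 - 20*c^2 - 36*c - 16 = (c + 2)*(c^4 + 4*c^3 - 3*c^2 - 14*c - 8) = (c + 1)*(c + 2)*(c^3 + 3*c^2 - 6*c - 8) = (c + 1)*(c + 2)*(c + 4)*(c^2 - c - 2) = (c - 2)*(c + 1)*(c + 2)*(c + 4)*(c + 1)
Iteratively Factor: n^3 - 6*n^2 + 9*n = (n - 3)*(n^2 - 3*n) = (n - 3)^2*(n)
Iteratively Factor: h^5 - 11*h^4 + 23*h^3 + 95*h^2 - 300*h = (h + 3)*(h^4 - 14*h^3 + 65*h^2 - 100*h) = h*(h + 3)*(h^3 - 14*h^2 + 65*h - 100) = h*(h - 5)*(h + 3)*(h^2 - 9*h + 20) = h*(h - 5)^2*(h + 3)*(h - 4)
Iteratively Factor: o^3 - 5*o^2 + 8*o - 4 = (o - 2)*(o^2 - 3*o + 2) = (o - 2)^2*(o - 1)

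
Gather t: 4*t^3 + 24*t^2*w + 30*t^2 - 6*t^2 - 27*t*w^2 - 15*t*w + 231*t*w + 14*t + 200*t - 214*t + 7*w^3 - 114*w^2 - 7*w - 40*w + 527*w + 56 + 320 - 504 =4*t^3 + t^2*(24*w + 24) + t*(-27*w^2 + 216*w) + 7*w^3 - 114*w^2 + 480*w - 128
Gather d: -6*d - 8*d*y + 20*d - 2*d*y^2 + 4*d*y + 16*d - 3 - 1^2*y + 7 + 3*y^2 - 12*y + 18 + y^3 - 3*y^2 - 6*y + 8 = d*(-2*y^2 - 4*y + 30) + y^3 - 19*y + 30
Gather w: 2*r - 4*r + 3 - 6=-2*r - 3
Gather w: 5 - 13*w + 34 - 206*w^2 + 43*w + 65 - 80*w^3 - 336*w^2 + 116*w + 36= -80*w^3 - 542*w^2 + 146*w + 140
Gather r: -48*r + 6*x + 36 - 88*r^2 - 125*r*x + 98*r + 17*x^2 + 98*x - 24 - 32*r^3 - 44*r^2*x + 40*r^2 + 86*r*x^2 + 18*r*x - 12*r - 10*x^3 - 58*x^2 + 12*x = -32*r^3 + r^2*(-44*x - 48) + r*(86*x^2 - 107*x + 38) - 10*x^3 - 41*x^2 + 116*x + 12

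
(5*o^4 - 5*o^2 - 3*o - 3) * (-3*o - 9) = -15*o^5 - 45*o^4 + 15*o^3 + 54*o^2 + 36*o + 27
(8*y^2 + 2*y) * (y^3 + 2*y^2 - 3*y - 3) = 8*y^5 + 18*y^4 - 20*y^3 - 30*y^2 - 6*y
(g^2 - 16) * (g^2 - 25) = g^4 - 41*g^2 + 400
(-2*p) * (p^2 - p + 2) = -2*p^3 + 2*p^2 - 4*p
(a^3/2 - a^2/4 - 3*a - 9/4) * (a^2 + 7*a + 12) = a^5/2 + 13*a^4/4 + 5*a^3/4 - 105*a^2/4 - 207*a/4 - 27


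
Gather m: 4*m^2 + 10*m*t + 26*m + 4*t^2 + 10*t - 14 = 4*m^2 + m*(10*t + 26) + 4*t^2 + 10*t - 14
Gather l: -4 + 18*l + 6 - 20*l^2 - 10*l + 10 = -20*l^2 + 8*l + 12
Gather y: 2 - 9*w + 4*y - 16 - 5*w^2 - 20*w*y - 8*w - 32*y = -5*w^2 - 17*w + y*(-20*w - 28) - 14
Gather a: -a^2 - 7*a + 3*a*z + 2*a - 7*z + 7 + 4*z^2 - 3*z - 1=-a^2 + a*(3*z - 5) + 4*z^2 - 10*z + 6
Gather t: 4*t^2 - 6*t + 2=4*t^2 - 6*t + 2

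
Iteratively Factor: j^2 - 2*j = (j - 2)*(j)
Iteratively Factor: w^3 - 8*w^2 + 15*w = (w - 5)*(w^2 - 3*w) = w*(w - 5)*(w - 3)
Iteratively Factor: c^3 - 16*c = (c)*(c^2 - 16) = c*(c - 4)*(c + 4)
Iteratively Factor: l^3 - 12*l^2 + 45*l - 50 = (l - 5)*(l^2 - 7*l + 10) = (l - 5)^2*(l - 2)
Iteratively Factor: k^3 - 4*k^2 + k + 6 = (k + 1)*(k^2 - 5*k + 6) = (k - 3)*(k + 1)*(k - 2)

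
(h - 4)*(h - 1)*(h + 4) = h^3 - h^2 - 16*h + 16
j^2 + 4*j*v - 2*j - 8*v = (j - 2)*(j + 4*v)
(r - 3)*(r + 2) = r^2 - r - 6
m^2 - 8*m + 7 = (m - 7)*(m - 1)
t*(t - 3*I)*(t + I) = t^3 - 2*I*t^2 + 3*t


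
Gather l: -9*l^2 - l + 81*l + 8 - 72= -9*l^2 + 80*l - 64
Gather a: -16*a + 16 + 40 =56 - 16*a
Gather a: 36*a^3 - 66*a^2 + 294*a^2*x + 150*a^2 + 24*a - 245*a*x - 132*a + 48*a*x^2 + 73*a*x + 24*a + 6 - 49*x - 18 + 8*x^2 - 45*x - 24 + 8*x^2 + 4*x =36*a^3 + a^2*(294*x + 84) + a*(48*x^2 - 172*x - 84) + 16*x^2 - 90*x - 36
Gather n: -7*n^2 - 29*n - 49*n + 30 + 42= -7*n^2 - 78*n + 72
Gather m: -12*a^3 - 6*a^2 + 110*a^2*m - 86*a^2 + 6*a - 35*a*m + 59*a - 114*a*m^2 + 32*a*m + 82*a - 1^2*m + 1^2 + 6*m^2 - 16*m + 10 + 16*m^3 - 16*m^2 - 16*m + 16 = -12*a^3 - 92*a^2 + 147*a + 16*m^3 + m^2*(-114*a - 10) + m*(110*a^2 - 3*a - 33) + 27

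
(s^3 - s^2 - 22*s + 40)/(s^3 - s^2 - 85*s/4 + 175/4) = 4*(s^2 - 6*s + 8)/(4*s^2 - 24*s + 35)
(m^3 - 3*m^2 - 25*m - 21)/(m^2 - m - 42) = (m^2 + 4*m + 3)/(m + 6)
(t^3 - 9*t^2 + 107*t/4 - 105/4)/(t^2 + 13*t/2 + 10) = (4*t^3 - 36*t^2 + 107*t - 105)/(2*(2*t^2 + 13*t + 20))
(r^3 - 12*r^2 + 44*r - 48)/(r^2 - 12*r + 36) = (r^2 - 6*r + 8)/(r - 6)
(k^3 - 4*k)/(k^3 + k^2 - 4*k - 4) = k/(k + 1)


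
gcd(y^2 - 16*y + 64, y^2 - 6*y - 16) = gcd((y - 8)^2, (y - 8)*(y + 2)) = y - 8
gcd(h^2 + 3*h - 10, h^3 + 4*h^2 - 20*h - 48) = 1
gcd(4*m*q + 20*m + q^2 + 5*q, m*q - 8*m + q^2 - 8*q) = 1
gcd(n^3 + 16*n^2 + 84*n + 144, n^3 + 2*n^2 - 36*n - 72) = n + 6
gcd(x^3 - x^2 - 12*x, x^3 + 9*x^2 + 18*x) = x^2 + 3*x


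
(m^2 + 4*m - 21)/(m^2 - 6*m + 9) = (m + 7)/(m - 3)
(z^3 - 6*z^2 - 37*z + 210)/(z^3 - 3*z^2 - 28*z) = (z^2 + z - 30)/(z*(z + 4))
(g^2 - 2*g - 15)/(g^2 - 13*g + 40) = (g + 3)/(g - 8)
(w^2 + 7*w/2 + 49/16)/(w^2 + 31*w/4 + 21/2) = (w + 7/4)/(w + 6)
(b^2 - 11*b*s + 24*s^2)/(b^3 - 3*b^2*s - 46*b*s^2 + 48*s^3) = (-b + 3*s)/(-b^2 - 5*b*s + 6*s^2)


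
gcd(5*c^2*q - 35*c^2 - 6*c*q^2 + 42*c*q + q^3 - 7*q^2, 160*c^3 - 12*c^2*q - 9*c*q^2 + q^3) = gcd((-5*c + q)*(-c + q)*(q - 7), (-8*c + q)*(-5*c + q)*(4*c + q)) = -5*c + q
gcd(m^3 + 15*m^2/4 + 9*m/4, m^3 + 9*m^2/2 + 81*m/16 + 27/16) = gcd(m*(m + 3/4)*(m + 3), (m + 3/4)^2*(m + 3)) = m^2 + 15*m/4 + 9/4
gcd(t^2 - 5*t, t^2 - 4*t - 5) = t - 5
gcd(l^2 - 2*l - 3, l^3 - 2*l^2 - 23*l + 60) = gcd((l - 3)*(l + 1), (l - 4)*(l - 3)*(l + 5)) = l - 3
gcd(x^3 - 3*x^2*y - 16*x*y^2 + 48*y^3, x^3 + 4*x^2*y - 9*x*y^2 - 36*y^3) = x^2 + x*y - 12*y^2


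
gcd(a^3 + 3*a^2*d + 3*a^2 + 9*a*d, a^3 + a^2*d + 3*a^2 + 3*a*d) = a^2 + 3*a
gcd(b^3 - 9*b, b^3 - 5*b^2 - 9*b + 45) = b^2 - 9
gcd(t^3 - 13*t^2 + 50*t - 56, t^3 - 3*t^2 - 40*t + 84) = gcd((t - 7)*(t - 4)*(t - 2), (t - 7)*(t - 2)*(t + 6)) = t^2 - 9*t + 14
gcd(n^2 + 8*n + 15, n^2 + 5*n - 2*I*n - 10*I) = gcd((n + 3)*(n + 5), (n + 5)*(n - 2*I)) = n + 5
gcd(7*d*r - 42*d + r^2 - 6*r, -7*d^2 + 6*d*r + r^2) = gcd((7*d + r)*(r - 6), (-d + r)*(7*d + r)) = 7*d + r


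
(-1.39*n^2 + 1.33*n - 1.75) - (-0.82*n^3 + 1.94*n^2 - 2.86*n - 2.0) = 0.82*n^3 - 3.33*n^2 + 4.19*n + 0.25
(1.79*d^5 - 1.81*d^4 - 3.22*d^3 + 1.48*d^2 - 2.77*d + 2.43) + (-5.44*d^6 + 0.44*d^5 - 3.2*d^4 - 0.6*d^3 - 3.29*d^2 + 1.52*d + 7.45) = -5.44*d^6 + 2.23*d^5 - 5.01*d^4 - 3.82*d^3 - 1.81*d^2 - 1.25*d + 9.88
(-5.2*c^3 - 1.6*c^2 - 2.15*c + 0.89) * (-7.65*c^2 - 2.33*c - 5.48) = 39.78*c^5 + 24.356*c^4 + 48.6715*c^3 + 6.969*c^2 + 9.7083*c - 4.8772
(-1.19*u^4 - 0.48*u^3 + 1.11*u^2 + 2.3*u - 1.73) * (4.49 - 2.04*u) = 2.4276*u^5 - 4.3639*u^4 - 4.4196*u^3 + 0.291900000000002*u^2 + 13.8562*u - 7.7677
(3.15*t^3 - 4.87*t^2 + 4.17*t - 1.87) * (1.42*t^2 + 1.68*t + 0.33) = 4.473*t^5 - 1.6234*t^4 - 1.2207*t^3 + 2.7431*t^2 - 1.7655*t - 0.6171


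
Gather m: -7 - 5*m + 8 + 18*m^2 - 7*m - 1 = 18*m^2 - 12*m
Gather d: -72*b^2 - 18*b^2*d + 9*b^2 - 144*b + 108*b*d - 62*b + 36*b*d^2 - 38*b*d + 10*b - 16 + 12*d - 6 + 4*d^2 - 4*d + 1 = -63*b^2 - 196*b + d^2*(36*b + 4) + d*(-18*b^2 + 70*b + 8) - 21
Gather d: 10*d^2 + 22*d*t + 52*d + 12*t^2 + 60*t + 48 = 10*d^2 + d*(22*t + 52) + 12*t^2 + 60*t + 48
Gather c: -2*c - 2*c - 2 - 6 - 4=-4*c - 12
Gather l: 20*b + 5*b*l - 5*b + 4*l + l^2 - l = 15*b + l^2 + l*(5*b + 3)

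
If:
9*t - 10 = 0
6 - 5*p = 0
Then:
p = 6/5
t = 10/9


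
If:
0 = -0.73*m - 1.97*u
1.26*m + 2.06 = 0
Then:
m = -1.63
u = 0.61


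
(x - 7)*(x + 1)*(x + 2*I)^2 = x^4 - 6*x^3 + 4*I*x^3 - 11*x^2 - 24*I*x^2 + 24*x - 28*I*x + 28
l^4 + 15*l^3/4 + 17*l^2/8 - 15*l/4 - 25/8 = (l - 1)*(l + 1)*(l + 5/4)*(l + 5/2)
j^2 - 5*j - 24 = (j - 8)*(j + 3)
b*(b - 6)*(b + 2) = b^3 - 4*b^2 - 12*b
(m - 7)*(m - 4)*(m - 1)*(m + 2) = m^4 - 10*m^3 + 15*m^2 + 50*m - 56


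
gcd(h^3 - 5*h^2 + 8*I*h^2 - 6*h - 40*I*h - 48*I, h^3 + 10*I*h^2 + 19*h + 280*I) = h + 8*I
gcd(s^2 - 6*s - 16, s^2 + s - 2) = s + 2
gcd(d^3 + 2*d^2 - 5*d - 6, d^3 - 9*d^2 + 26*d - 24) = d - 2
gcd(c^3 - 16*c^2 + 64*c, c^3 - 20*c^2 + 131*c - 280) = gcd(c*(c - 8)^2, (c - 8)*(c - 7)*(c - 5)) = c - 8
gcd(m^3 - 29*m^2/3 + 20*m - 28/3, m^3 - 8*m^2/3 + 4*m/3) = m^2 - 8*m/3 + 4/3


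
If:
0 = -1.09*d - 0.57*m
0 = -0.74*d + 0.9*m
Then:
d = 0.00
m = 0.00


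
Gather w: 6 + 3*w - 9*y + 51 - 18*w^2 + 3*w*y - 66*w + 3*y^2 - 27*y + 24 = -18*w^2 + w*(3*y - 63) + 3*y^2 - 36*y + 81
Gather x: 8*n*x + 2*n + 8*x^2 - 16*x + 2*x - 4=2*n + 8*x^2 + x*(8*n - 14) - 4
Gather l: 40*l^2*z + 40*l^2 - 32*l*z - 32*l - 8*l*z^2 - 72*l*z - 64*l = l^2*(40*z + 40) + l*(-8*z^2 - 104*z - 96)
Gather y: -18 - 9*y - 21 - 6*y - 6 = -15*y - 45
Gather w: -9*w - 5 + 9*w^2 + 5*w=9*w^2 - 4*w - 5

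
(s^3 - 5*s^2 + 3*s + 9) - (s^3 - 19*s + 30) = -5*s^2 + 22*s - 21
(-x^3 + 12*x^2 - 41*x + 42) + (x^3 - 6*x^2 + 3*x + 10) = 6*x^2 - 38*x + 52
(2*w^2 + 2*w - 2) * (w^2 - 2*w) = 2*w^4 - 2*w^3 - 6*w^2 + 4*w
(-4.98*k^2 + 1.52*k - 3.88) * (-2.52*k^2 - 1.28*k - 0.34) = 12.5496*k^4 + 2.544*k^3 + 9.5252*k^2 + 4.4496*k + 1.3192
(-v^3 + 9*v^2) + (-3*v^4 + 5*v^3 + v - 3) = -3*v^4 + 4*v^3 + 9*v^2 + v - 3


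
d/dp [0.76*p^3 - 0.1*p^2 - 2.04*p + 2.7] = 2.28*p^2 - 0.2*p - 2.04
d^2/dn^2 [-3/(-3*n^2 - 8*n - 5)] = 6*(-9*n^2 - 24*n + 4*(3*n + 4)^2 - 15)/(3*n^2 + 8*n + 5)^3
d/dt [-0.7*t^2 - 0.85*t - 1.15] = -1.4*t - 0.85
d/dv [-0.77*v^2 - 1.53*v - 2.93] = -1.54*v - 1.53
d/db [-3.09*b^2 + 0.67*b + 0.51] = 0.67 - 6.18*b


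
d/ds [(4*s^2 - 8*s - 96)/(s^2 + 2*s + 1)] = 8*(2*s + 23)/(s^3 + 3*s^2 + 3*s + 1)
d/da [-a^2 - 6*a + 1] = -2*a - 6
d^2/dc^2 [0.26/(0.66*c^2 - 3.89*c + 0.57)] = (-0.226512*c^2 + 1.335048*c + 0.26*(1.32*c - 3.89)*(2.64*c - 7.78) - 0.195624)/(0.66*c^2 - 3.89*c + 0.57)^3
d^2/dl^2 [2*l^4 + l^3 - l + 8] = 6*l*(4*l + 1)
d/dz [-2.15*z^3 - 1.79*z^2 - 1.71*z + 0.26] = -6.45*z^2 - 3.58*z - 1.71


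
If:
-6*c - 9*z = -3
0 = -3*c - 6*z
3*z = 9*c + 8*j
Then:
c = 2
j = -21/8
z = -1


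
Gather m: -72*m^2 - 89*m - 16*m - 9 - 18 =-72*m^2 - 105*m - 27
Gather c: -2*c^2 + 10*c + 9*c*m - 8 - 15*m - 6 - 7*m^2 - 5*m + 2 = -2*c^2 + c*(9*m + 10) - 7*m^2 - 20*m - 12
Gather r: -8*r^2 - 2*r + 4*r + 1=-8*r^2 + 2*r + 1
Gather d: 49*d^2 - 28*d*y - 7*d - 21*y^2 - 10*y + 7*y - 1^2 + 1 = 49*d^2 + d*(-28*y - 7) - 21*y^2 - 3*y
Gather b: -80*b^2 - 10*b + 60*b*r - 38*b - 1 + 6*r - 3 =-80*b^2 + b*(60*r - 48) + 6*r - 4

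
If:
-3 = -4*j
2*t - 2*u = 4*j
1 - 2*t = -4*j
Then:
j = 3/4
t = 2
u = 1/2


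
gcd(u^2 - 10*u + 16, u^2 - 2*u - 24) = 1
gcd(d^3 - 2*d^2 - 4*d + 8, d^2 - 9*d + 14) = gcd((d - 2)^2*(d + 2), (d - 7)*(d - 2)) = d - 2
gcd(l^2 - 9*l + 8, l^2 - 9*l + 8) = l^2 - 9*l + 8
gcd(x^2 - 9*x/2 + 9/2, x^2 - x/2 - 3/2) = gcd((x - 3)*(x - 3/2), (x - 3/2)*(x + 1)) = x - 3/2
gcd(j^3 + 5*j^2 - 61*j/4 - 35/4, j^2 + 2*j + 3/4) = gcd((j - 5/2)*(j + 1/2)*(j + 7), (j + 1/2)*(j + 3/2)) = j + 1/2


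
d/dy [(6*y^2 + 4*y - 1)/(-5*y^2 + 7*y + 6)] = 31*(2*y^2 + 2*y + 1)/(25*y^4 - 70*y^3 - 11*y^2 + 84*y + 36)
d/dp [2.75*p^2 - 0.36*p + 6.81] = 5.5*p - 0.36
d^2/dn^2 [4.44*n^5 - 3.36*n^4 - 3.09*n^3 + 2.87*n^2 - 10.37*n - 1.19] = 88.8*n^3 - 40.32*n^2 - 18.54*n + 5.74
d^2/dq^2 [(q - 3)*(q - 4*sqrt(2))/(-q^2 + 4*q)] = 2*(-q^3 + 4*sqrt(2)*q^3 - 36*sqrt(2)*q^2 + 144*sqrt(2)*q - 192*sqrt(2))/(q^3*(q^3 - 12*q^2 + 48*q - 64))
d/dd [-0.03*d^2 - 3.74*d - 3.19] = -0.06*d - 3.74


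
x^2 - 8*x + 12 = (x - 6)*(x - 2)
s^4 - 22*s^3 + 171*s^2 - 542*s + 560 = (s - 8)*(s - 7)*(s - 5)*(s - 2)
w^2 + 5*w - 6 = (w - 1)*(w + 6)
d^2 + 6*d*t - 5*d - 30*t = (d - 5)*(d + 6*t)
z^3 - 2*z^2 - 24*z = z*(z - 6)*(z + 4)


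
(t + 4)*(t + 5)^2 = t^3 + 14*t^2 + 65*t + 100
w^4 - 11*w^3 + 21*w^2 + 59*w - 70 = (w - 7)*(w - 5)*(w - 1)*(w + 2)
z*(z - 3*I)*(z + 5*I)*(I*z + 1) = I*z^4 - z^3 + 17*I*z^2 + 15*z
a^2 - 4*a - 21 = (a - 7)*(a + 3)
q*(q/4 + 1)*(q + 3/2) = q^3/4 + 11*q^2/8 + 3*q/2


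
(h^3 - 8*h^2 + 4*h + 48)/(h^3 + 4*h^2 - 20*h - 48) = (h - 6)/(h + 6)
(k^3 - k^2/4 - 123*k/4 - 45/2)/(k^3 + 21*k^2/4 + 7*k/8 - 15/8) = 2*(k - 6)/(2*k - 1)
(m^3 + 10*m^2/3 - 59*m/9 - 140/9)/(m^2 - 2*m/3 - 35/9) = m + 4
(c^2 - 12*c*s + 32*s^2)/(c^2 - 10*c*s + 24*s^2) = (-c + 8*s)/(-c + 6*s)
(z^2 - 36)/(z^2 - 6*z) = (z + 6)/z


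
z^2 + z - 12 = (z - 3)*(z + 4)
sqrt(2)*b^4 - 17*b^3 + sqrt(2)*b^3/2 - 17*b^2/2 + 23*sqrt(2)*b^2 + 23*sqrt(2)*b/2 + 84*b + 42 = (b - 6*sqrt(2))*(b - 7*sqrt(2)/2)*(b + sqrt(2))*(sqrt(2)*b + sqrt(2)/2)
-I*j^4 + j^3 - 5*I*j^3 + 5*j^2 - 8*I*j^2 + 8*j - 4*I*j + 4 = (j + 2)^2*(j + I)*(-I*j - I)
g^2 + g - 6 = (g - 2)*(g + 3)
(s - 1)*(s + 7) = s^2 + 6*s - 7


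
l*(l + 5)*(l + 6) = l^3 + 11*l^2 + 30*l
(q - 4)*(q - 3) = q^2 - 7*q + 12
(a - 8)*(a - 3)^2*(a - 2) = a^4 - 16*a^3 + 85*a^2 - 186*a + 144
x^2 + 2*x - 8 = (x - 2)*(x + 4)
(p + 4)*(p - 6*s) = p^2 - 6*p*s + 4*p - 24*s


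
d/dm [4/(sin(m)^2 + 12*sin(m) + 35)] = -8*(sin(m) + 6)*cos(m)/(sin(m)^2 + 12*sin(m) + 35)^2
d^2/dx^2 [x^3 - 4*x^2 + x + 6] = 6*x - 8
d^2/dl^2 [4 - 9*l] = 0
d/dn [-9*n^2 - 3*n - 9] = -18*n - 3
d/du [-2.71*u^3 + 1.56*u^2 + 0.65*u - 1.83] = -8.13*u^2 + 3.12*u + 0.65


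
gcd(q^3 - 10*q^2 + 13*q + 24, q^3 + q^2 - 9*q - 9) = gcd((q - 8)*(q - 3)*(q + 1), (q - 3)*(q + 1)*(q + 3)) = q^2 - 2*q - 3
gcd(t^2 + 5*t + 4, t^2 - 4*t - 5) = t + 1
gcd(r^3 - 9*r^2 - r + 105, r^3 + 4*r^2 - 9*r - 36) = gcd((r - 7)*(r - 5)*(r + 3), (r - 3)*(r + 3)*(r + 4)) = r + 3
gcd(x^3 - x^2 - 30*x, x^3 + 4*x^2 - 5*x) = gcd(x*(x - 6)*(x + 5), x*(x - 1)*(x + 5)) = x^2 + 5*x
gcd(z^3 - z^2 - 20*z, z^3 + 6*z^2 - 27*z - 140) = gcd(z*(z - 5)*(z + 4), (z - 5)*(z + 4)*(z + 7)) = z^2 - z - 20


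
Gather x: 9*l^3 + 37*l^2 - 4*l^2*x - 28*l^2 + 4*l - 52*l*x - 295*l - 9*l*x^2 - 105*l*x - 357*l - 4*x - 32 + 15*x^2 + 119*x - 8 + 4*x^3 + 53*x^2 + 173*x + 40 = 9*l^3 + 9*l^2 - 648*l + 4*x^3 + x^2*(68 - 9*l) + x*(-4*l^2 - 157*l + 288)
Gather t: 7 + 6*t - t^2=-t^2 + 6*t + 7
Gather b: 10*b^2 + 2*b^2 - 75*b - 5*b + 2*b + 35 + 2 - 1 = 12*b^2 - 78*b + 36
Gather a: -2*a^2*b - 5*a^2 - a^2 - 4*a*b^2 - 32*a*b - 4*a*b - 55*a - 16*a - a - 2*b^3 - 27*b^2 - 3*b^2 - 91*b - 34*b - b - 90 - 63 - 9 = a^2*(-2*b - 6) + a*(-4*b^2 - 36*b - 72) - 2*b^3 - 30*b^2 - 126*b - 162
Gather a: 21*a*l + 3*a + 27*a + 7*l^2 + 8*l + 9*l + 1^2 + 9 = a*(21*l + 30) + 7*l^2 + 17*l + 10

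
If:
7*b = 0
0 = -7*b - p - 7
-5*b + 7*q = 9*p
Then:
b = 0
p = -7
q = -9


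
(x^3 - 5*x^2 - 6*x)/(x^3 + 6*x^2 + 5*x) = (x - 6)/(x + 5)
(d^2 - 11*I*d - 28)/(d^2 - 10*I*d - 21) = (d - 4*I)/(d - 3*I)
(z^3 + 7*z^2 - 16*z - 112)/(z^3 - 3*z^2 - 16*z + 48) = (z + 7)/(z - 3)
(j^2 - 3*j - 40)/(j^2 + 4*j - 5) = (j - 8)/(j - 1)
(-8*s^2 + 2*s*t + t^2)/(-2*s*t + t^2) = (4*s + t)/t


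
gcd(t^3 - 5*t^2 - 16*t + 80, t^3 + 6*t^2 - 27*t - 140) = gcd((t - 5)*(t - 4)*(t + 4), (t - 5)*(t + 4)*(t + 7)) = t^2 - t - 20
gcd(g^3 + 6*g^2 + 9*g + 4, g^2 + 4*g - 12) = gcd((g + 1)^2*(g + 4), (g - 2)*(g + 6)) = 1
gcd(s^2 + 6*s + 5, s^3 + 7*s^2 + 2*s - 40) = s + 5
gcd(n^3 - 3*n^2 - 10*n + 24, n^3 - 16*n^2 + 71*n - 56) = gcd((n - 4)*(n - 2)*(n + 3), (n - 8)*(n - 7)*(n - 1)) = 1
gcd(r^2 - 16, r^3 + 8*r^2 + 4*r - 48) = r + 4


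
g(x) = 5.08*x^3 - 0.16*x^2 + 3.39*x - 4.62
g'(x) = 15.24*x^2 - 0.32*x + 3.39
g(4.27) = 402.44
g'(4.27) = 279.89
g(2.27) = 61.67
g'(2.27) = 81.19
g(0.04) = -4.48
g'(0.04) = 3.40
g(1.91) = 36.67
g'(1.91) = 58.38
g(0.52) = -2.19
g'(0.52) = 7.34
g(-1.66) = -33.93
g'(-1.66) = 45.92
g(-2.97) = -149.19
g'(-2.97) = 138.77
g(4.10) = 356.71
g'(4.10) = 258.26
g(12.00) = 8791.26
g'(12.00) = 2194.11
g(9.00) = 3716.25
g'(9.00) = 1234.95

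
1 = 1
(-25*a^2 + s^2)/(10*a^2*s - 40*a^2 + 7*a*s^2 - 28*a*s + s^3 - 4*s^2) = (-5*a + s)/(2*a*s - 8*a + s^2 - 4*s)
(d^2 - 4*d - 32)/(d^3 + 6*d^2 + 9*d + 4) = (d - 8)/(d^2 + 2*d + 1)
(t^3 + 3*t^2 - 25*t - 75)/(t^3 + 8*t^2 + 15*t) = (t - 5)/t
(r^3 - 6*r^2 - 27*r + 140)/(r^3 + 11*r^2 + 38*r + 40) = (r^2 - 11*r + 28)/(r^2 + 6*r + 8)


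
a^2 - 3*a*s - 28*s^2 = (a - 7*s)*(a + 4*s)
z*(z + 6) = z^2 + 6*z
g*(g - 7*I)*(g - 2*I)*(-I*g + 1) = -I*g^4 - 8*g^3 + 5*I*g^2 - 14*g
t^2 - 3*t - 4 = (t - 4)*(t + 1)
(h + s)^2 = h^2 + 2*h*s + s^2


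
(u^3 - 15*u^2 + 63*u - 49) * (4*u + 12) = 4*u^4 - 48*u^3 + 72*u^2 + 560*u - 588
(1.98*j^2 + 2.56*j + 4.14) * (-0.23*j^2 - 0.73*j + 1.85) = -0.4554*j^4 - 2.0342*j^3 + 0.842*j^2 + 1.7138*j + 7.659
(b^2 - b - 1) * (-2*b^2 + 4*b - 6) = -2*b^4 + 6*b^3 - 8*b^2 + 2*b + 6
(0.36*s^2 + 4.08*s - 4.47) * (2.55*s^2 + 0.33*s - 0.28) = 0.918*s^4 + 10.5228*s^3 - 10.1529*s^2 - 2.6175*s + 1.2516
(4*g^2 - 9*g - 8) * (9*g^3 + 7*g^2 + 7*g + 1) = 36*g^5 - 53*g^4 - 107*g^3 - 115*g^2 - 65*g - 8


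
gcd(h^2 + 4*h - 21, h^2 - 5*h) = 1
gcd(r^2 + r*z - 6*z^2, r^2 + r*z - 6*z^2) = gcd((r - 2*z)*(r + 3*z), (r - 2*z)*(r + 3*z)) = -r^2 - r*z + 6*z^2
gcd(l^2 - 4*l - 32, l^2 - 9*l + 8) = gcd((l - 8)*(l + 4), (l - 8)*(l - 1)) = l - 8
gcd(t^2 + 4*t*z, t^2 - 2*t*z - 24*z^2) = t + 4*z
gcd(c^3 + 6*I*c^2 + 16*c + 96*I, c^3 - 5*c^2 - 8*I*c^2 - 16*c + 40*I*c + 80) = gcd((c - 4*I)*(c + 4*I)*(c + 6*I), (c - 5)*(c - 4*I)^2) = c - 4*I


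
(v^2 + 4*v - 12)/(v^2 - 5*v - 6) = (-v^2 - 4*v + 12)/(-v^2 + 5*v + 6)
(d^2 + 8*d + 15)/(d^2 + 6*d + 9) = (d + 5)/(d + 3)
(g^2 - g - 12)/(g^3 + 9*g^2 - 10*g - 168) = (g + 3)/(g^2 + 13*g + 42)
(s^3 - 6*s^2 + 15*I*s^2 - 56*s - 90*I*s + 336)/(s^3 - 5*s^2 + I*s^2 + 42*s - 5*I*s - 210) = (s^2 + s*(-6 + 8*I) - 48*I)/(s^2 + s*(-5 - 6*I) + 30*I)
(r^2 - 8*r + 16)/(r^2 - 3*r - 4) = (r - 4)/(r + 1)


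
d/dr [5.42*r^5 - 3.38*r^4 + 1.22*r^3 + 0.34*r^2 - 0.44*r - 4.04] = 27.1*r^4 - 13.52*r^3 + 3.66*r^2 + 0.68*r - 0.44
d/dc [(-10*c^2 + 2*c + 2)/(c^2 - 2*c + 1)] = 6*(3*c - 1)/(c^3 - 3*c^2 + 3*c - 1)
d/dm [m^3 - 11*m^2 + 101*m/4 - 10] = 3*m^2 - 22*m + 101/4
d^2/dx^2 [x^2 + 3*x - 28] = 2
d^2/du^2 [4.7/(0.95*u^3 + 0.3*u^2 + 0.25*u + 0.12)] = (-(26.79*u + 2.82)*(0.95*u^3 + 0.3*u^2 + 0.25*u + 0.12) + 4.7*(2.85*u^2 + 0.6*u + 0.25)*(5.7*u^2 + 1.2*u + 0.5))/(0.95*u^3 + 0.3*u^2 + 0.25*u + 0.12)^3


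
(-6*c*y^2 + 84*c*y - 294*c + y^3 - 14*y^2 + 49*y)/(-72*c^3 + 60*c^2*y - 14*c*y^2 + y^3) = (y^2 - 14*y + 49)/(12*c^2 - 8*c*y + y^2)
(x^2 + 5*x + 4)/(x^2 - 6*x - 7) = (x + 4)/(x - 7)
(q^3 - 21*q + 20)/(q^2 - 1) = (q^2 + q - 20)/(q + 1)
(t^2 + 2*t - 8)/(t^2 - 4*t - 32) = (t - 2)/(t - 8)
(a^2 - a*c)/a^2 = (a - c)/a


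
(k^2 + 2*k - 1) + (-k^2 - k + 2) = k + 1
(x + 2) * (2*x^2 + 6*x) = 2*x^3 + 10*x^2 + 12*x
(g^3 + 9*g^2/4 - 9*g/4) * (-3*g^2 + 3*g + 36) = -3*g^5 - 15*g^4/4 + 99*g^3/2 + 297*g^2/4 - 81*g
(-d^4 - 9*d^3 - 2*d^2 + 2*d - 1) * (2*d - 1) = -2*d^5 - 17*d^4 + 5*d^3 + 6*d^2 - 4*d + 1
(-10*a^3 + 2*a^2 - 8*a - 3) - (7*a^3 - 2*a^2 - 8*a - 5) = -17*a^3 + 4*a^2 + 2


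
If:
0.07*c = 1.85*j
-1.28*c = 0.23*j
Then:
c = 0.00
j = 0.00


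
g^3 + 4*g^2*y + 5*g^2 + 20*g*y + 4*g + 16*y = (g + 1)*(g + 4)*(g + 4*y)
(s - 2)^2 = s^2 - 4*s + 4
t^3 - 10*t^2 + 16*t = t*(t - 8)*(t - 2)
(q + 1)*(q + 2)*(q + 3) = q^3 + 6*q^2 + 11*q + 6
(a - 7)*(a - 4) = a^2 - 11*a + 28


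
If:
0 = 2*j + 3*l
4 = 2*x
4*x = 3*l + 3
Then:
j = -5/2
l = 5/3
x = 2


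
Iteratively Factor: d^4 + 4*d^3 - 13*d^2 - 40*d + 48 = (d - 3)*(d^3 + 7*d^2 + 8*d - 16) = (d - 3)*(d + 4)*(d^2 + 3*d - 4) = (d - 3)*(d + 4)^2*(d - 1)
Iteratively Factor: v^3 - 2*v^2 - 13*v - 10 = (v + 2)*(v^2 - 4*v - 5) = (v + 1)*(v + 2)*(v - 5)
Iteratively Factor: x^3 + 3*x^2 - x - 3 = (x + 3)*(x^2 - 1) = (x + 1)*(x + 3)*(x - 1)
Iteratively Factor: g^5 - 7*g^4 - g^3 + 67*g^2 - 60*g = (g - 1)*(g^4 - 6*g^3 - 7*g^2 + 60*g) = (g - 4)*(g - 1)*(g^3 - 2*g^2 - 15*g) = (g - 4)*(g - 1)*(g + 3)*(g^2 - 5*g) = (g - 5)*(g - 4)*(g - 1)*(g + 3)*(g)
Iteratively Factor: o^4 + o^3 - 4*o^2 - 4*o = (o + 2)*(o^3 - o^2 - 2*o) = o*(o + 2)*(o^2 - o - 2) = o*(o - 2)*(o + 2)*(o + 1)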